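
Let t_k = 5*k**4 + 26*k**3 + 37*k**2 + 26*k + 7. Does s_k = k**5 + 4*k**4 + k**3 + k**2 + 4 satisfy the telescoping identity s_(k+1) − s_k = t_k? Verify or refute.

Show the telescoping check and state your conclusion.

s_(k+1) = (k + 1)**5 + 4*(k + 1)**4 + (k + 1)**3 + (k + 1)**2 + 4
s_(k+1) − s_k = 5*k**4 + 26*k**3 + 37*k**2 + 26*k + 7
(s_(k+1) − s_k) − t_k = 0

Valid — Δs_k = t_k.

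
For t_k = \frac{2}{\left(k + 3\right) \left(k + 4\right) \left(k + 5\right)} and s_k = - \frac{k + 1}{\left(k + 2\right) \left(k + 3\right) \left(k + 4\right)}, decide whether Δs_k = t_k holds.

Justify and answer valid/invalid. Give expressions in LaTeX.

s_(k+1) = (-k - 2)/((k + 3)*(k + 4)*(k + 5))
s_(k+1) − s_k = (2*k + 1)/(k**4 + 14*k**3 + 71*k**2 + 154*k + 120)
(s_(k+1) − s_k) − t_k = -3/(k**4 + 14*k**3 + 71*k**2 + 154*k + 120)

Invalid: residual - \frac{3}{k^{4} + 14 k^{3} + 71 k^{2} + 154 k + 120} ≠ 0.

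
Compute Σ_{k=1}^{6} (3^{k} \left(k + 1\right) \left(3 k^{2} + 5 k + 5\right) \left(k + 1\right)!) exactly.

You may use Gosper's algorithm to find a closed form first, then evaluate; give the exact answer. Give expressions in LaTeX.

The ratio is (k + 2)**2*(15*k + 9*(k + 1)**2 + 30)/((k + 1)*(3*k**2 + 5*k + 5)).
Normal form (A,B,C) = (3*k + 6, 1, k**3 + 8*k**2/3 + 10*k/3 + 5/3).
Set up (3*k + 6)·f(k+1) − (1)·f(k) − (k**3 + 8*k**2/3 + 10*k/3 + 5/3) = 0.
Degrees (1,0,3) ⇒ d ≤ 2.
Solving with deg f ≤ 2: f(k) = (k**2 - k + 1)/3.
So s_k = (B(k−1)f/C)·t_k = ((k**2 - k + 1)/((k + 1)*(3*k**2 + 5*k + 5)))·t_k = 3**k*(k**2 - k + 1)*factorial(k + 1).
Verify: 3**k*(k + 1)*(3*k**2 + 5*k + 5)*factorial(k + 1) matches t_k.
Sum = s_(7) − s_(1); s_(7) = 3791733120, s_(1) = 6 ⇒ 3791733114.

Σ = 3791733114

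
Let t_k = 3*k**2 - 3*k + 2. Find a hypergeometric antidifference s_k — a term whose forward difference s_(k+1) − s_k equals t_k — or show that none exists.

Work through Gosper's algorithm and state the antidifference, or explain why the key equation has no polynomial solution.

s_k = k*(k**2 - 3*k + 4)

Ratio r(k) = (3*k**2 + 3*k + 2)/(3*k**2 - 3*k + 2).
So A=1 and B=1, with C=k**2 - k + 2/3.
f must satisfy (1)·f(k+1) − (1)·f(k) = k**2 - k + 2/3.
d = 3 from the (0,0,2) case.
Solving with deg f ≤ 3: f(k) = k*(k**2 - 3*k + 4)/3.
So s_k = (B(k−1)f/C)·t_k = (k*(k**2 - 3*k + 4)/(3*k**2 - 3*k + 2))·t_k = k*(k**2 - 3*k + 4).
Check: Δs_k = 3*k**2 - 3*k + 2. ✓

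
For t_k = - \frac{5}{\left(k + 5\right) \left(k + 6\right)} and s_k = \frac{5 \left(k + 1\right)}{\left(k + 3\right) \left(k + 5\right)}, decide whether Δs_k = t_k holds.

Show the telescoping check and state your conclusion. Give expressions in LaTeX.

s_(k+1) = 5*(k + 2)/((k + 4)*(k + 6))
s_(k+1) − s_k = 5*(-k**2 - 3*k + 6)/(k**4 + 18*k**3 + 119*k**2 + 342*k + 360)
(s_(k+1) − s_k) − t_k = 10*(2*k + 9)/(k**4 + 18*k**3 + 119*k**2 + 342*k + 360)

Invalid: residual \frac{10 \left(2 k + 9\right)}{k^{4} + 18 k^{3} + 119 k^{2} + 342 k + 360} ≠ 0.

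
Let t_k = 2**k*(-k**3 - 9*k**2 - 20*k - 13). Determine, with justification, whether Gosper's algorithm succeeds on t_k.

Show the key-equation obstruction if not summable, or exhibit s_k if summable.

Compute t_(k+1)/t_k: get 2*(k**3 + 12*k**2 + 41*k + 43)/(k**3 + 9*k**2 + 20*k + 13).
A = 2, B = 1, C = k**3 + 9*k**2 + 20*k + 13.
Solve (2)·f(k+1) − (1)·f(k) = k**3 + 9*k**2 + 20*k + 13.
Degrees (0,0,3) ⇒ d ≤ 3.
Coefficient equations give f(k) = k**3 + 3*k**2 + 2*k + 1.
Get s_k = R·t_k = 2**k*(-k**3 - 3*k**2 - 2*k - 1) with R(k) = B(k−1)f(k)/C(k) = (k**3 + 3*k**2 + 2*k + 1)/(k**3 + 9*k**2 + 20*k + 13).
Check: Δs_k = 2**k*(-k**3 - 9*k**2 - 20*k - 13). ✓

Yes. s_k = 2**k*(-k**3 - 3*k**2 - 2*k - 1).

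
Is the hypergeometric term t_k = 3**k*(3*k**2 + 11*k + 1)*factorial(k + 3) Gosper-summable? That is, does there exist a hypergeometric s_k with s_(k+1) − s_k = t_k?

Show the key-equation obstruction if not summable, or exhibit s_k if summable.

Step 1: r(k) = 3*(3*k**3 + 29*k**2 + 83*k + 60)/(3*k**2 + 11*k + 1).
A = 3*k + 12, B = 1, C = k**2 + 11*k/3 + 1/3.
Key eq: (3*k + 12)·f(k+1) = (1)·f(k) + (k**2 + 11*k/3 + 1/3).
From deg A=1, deg B=0, deg C=2: d=1.
Solve for f: f(k) = (k - 1)/3 (degree 1 ≤ 1).
Get s_k = R·t_k = 3**k*(k - 1)*factorial(k + 3) with R(k) = B(k−1)f(k)/C(k) = (k - 1)/(3*k**2 + 11*k + 1).
Check: Δs_k = 3**k*(3*k**2 + 11*k + 1)*factorial(k + 3). ✓

Yes. s_k = 3**k*(k - 1)*factorial(k + 3).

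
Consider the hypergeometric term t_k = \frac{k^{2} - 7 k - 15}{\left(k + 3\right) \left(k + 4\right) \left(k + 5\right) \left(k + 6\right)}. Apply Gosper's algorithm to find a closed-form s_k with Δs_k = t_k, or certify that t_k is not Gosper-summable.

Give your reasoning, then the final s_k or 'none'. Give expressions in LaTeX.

t_(k+1)/t_k = (k**3 - 2*k**2 - 36*k - 63)/(k**3 - 64*k - 105).
A = k + 3, B = k + 7, C = k**2 - 7*k - 15.
Need (k + 3)·f(k+1) − (k + 6)·f(k) = k**2 - 7*k - 15.
From deg A=1, deg B=1, deg C=2: d=3.
A polynomial solution: f(k) = -k*(k**2 + 27*k + 47)/15.
Get s_k = R·t_k = k*(-k**2 - 27*k - 47)/(15*(k + 3)*(k + 4)*(k + 5)) with R(k) = B(k−1)f(k)/C(k) = -k*(k + 6)*(k**2 + 27*k + 47)/(15*(k**2 - 7*k - 15)).
Check: Δs_k = (k**2 - 7*k - 15)/(k**4 + 18*k**3 + 119*k**2 + 342*k + 360). ✓

s_k = \frac{k \left(- k^{2} - 27 k - 47\right)}{15 \left(k + 3\right) \left(k + 4\right) \left(k + 5\right)}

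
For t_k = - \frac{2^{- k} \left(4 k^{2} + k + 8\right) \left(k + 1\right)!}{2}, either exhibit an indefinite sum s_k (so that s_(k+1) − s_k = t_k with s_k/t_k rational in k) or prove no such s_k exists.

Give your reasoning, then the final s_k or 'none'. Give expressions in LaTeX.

s_k = - 2^{- k} \left(4 k - 3\right) \left(k + 1\right)!

Step 1: r(k) = (k + 2)*(k + 4*(k + 1)**2 + 9)/(2*(4*k**2 + k + 8)).
Gosper form: A/B · C(k+1)/C(k) with A=k/2 + 1, B=1, C=k**2 + k/4 + 2.
Solve (k/2 + 1)·f(k+1) − (1)·f(k) = k**2 + k/4 + 2.
From deg A=1, deg B=0, deg C=2: d=1.
Solving with deg f ≤ 1: f(k) = (4*k - 3)/2.
Get s_k = R·t_k = -(4*k - 3)*factorial(k + 1)/2**k with R(k) = B(k−1)f(k)/C(k) = 2*(4*k - 3)/(4*k**2 + k + 8).
Check: Δs_k = -(4*k**2 + k + 8)*factorial(k + 1)/(2*2**k). ✓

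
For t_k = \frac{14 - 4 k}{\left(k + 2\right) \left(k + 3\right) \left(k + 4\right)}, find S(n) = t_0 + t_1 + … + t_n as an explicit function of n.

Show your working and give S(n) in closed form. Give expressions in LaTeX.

S(n) = \frac{n^{2} + 15 n + 14}{2 \left(n^{2} + 7 n + 12\right)}

Ratio r(k) = (k + 2)*(2*k - 5)/((k + 5)*(2*k - 7)).
Normal form (A,B,C) = (k + 2, k + 5, k - 7/2).
f must satisfy (k + 2)·f(k+1) − (k + 4)·f(k) = k - 7/2.
d = 2 from the (1,1,1) case.
Solve for f: f(k) = -k*(k + 13)/8 (degree 2 ≤ 2).
R(k) = B(k−1)·f(k)/C(k) = -k*(k + 4)*(k + 13)/(4*(2*k - 7)); s_k = R·t_k = k*(k + 13)/(2*(k + 2)*(k + 3)).
Δs = 2*(7 - 2*k)/(k**3 + 9*k**2 + 26*k + 24), as required.
Σ_(k=0)^n t_k = s_(n+1) − s_(0) = ((n**2 + 15*n + 14)/(2*(n**2 + 7*n + 12))) − (0), i.e. (n**2 + 15*n + 14)/(2*(n**2 + 7*n + 12)).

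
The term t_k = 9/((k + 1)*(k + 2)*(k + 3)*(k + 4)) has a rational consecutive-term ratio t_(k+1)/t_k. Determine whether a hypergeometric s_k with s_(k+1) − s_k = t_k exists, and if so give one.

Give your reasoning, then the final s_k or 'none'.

t_(k+1)/t_k = (k + 1)/(k + 5).
Factor: A=k + 1; B=k + 5; C=1.
Need (k + 1)·f(k+1) − (k + 4)·f(k) = 1.
From deg A=1, deg B=1, deg C=0: d=3.
Solve for f: f(k) = k*(k**2 + 6*k + 11)/18 (degree 3 ≤ 3).
Get s_k = R·t_k = k*(k**2 + 6*k + 11)/(2*(k + 1)*(k + 2)*(k + 3)) with R(k) = B(k−1)f(k)/C(k) = k*(k + 4)*(k**2 + 6*k + 11)/18.
Verify: 9/(k**4 + 10*k**3 + 35*k**2 + 50*k + 24) matches t_k.

s_k = k*(k**2 + 6*k + 11)/(2*(k + 1)*(k + 2)*(k + 3))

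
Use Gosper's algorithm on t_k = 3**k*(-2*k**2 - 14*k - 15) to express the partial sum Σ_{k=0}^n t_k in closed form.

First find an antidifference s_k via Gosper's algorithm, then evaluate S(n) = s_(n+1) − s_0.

r(k) = 3*(2*k**2 + 18*k + 31)/(2*k**2 + 14*k + 15) after simplifying.
Gosper form: A/B · C(k+1)/C(k) with A=3, B=1, C=k**2 + 7*k + 15/2.
Set up (3)·f(k+1) − (1)·f(k) − (k**2 + 7*k + 15/2) = 0.
Degrees (0,0,2) ⇒ d ≤ 2.
Solve for f: f(k) = k*(k + 4)/2 (degree 2 ≤ 2).
Then R = B(k−1)f/C = k*(k + 4)/(2*k**2 + 14*k + 15), so s_k = R(k)·t_k = 3**k*k*(-k - 4).
Check: Δs_k = 3**k*(-2*k**2 - 14*k - 15). ✓
Evaluate: s_(n+1) = 3**(n + 1)*(-n**2 - 6*n - 5); subtract s_(0) = 0 ⇒ S(n) = 3**(n + 1)*(-n**2 - 6*n - 5).

S(n) = 3**(n + 1)*(-n**2 - 6*n - 5)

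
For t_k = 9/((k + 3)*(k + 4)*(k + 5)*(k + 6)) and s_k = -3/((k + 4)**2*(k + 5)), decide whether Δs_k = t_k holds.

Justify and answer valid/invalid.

s_(k+1) = -3/((k + 5)**2*(k + 6))
s_(k+1) − s_k = 3*(3*k + 14)/(k**5 + 24*k**4 + 229*k**3 + 1086*k**2 + 2560*k + 2400)
(s_(k+1) − s_k) − t_k = 6*(-2*k - 9)/(k**6 + 27*k**5 + 301*k**4 + 1773*k**3 + 5818*k**2 + 10080*k + 7200)

Invalid: residual 6*(-2*k - 9)/(k**6 + 27*k**5 + 301*k**4 + 1773*k**3 + 5818*k**2 + 10080*k + 7200) ≠ 0.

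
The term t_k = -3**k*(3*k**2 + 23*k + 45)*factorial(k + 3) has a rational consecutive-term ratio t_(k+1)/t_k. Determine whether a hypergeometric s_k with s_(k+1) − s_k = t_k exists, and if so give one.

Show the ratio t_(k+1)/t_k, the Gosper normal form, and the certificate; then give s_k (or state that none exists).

Compute t_(k+1)/t_k: get 3*(3*k**3 + 41*k**2 + 187*k + 284)/(3*k**2 + 23*k + 45).
Gosper form: A/B · C(k+1)/C(k) with A=3*k + 12, B=1, C=k**2 + 23*k/3 + 15.
Solve (3*k + 12)·f(k+1) − (1)·f(k) = k**2 + 23*k/3 + 15.
d = 1 from the (1,0,2) case.
Match coefficients ⇒ f(k) = (k + 3)/3.
Get s_k = R·t_k = -3**k*(k + 3)*factorial(k + 3) with R(k) = B(k−1)f(k)/C(k) = (k + 3)/(3*k**2 + 23*k + 45).
s_(k+1) − s_k = -3**k*(3*k**2 + 23*k + 45)*factorial(k + 3) = t_k.

s_k = -3**k*(k + 3)*factorial(k + 3)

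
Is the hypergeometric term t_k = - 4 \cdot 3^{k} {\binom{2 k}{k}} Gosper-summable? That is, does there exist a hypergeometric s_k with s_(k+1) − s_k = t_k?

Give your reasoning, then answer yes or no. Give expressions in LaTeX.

t_(k+1)/t_k = 6*(2*k + 1)/(k + 1).
Normal form (A,B,C) = (12*k + 6, k + 1, 1).
Key eq: (12*k + 6)·f(k+1) = (k)·f(k) + (1).
d = -1 from the (1,1,0) case.
deg f ≤ -1 is impossible — no certificate.

No — t_k has no hypergeometric antidifference.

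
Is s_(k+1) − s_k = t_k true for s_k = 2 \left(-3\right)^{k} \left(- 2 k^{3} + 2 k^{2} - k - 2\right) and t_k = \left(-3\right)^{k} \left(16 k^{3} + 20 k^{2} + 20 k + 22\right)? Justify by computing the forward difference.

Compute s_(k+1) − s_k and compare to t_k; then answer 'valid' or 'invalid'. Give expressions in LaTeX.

s_(k+1) = 6*(-3)**k*(2*k**3 + 4*k**2 + 3*k + 3)
s_(k+1) − s_k = (-3)**k*(16*k**3 + 20*k**2 + 20*k + 22)
(s_(k+1) − s_k) − t_k = 0

Valid: the claim telescopes to t_k.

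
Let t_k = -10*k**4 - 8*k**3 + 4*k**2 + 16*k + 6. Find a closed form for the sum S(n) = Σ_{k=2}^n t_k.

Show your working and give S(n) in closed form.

S(n) = -2*n**5 - 7*n**4 - 6*n**3 + 8*n**2 + 15*n - 8

The ratio is (5*k**4 + 24*k**3 + 40*k**2 + 20*k - 4)/(5*k**4 + 4*k**3 - 2*k**2 - 8*k - 3).
Gosper form: A/B · C(k+1)/C(k) with A=1, B=1, C=k**4 + 4*k**3/5 - 2*k**2/5 - 8*k/5 - 3/5.
Set up (1)·f(k+1) − (1)·f(k) − (k**4 + 4*k**3/5 - 2*k**2/5 - 8*k/5 - 3/5) = 0.
deg f ≤ 5 (via 0,0,4).
Solve for f: f(k) = k*(k**2 + k + 1)*(2*k**2 - 5*k + 1)/10 (degree 5 ≤ 5).
Certificate R = B(k−1)f/C = k*(k**2 + k + 1)*(2*k**2 - 5*k + 1)/(2*(5*k**4 + 4*k**3 - 2*k**2 - 8*k - 3)) gives s_k = k*(-2*k**4 + 3*k**3 + 2*k**2 + 4*k - 1).
Check: Δs_k = -10*k**4 - 8*k**3 + 4*k**2 + 16*k + 6. ✓
Telescope: S(n) = s_(n+1) − s_(2) = -2*n**5 - 7*n**4 - 6*n**3 + 8*n**2 + 15*n + 6 − (14) = -2*n**5 - 7*n**4 - 6*n**3 + 8*n**2 + 15*n - 8.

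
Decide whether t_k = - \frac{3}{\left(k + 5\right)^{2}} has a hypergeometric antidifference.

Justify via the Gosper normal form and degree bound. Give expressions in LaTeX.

Step 1: r(k) = (k + 5)**2/(k + 6)**2.
Normal form (A,B,C) = (k**2 + 10*k + 25, k**2 + 12*k + 36, 1).
Solve (k**2 + 10*k + 25)·f(k+1) − (k**2 + 10*k + 25)·f(k) = 1.
Bound: deg f ≤ 0.
f = c0 ⇒ A·f(k+1) − B(k−1)·f(k) − C = -1. The system {-1 = 0} is inconsistent; no antidifference.

No; the coefficient equations for f are inconsistent.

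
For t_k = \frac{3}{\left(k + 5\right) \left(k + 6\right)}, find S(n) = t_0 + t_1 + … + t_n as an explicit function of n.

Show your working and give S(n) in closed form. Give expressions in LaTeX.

r(k) = (k + 5)/(k + 7) after simplifying.
So A=k + 5 and B=k + 7, with C=1.
Key eq: (k + 5)·f(k+1) = (k + 6)·f(k) + (1).
Degrees (1,1,0) ⇒ d ≤ 1.
Solve for f: f(k) = k/5 (degree 1 ≤ 1).
So s_k = (B(k−1)f/C)·t_k = (k*(k + 6)/5)·t_k = 3*k/(5*(k + 5)).
Check: Δs_k = 3/(k**2 + 11*k + 30). ✓
Telescope: S(n) = s_(n+1) − s_(0) = 3*(n + 1)/(5*(n + 6)) − (0) = 3*(n + 1)/(5*(n + 6)).

S(n) = \frac{3 \left(n + 1\right)}{5 \left(n + 6\right)}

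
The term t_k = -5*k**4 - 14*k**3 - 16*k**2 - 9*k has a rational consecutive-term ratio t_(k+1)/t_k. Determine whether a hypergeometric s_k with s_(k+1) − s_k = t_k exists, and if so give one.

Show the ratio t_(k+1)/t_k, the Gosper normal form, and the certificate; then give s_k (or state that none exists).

s_k = k*(-k**4 - k**3 + 2)

The ratio is (5*k**4 + 34*k**3 + 88*k**2 + 103*k + 44)/(k*(5*k**3 + 14*k**2 + 16*k + 9)).
Factor: A=1; B=1; C=k**4 + 14*k**3/5 + 16*k**2/5 + 9*k/5.
Key eq: (1)·f(k+1) = (1)·f(k) + (k**4 + 14*k**3/5 + 16*k**2/5 + 9*k/5).
d = 5 from the (0,0,4) case.
A polynomial solution: f(k) = k*(k - 1)*(k**3 + 2*k**2 + 2*k + 2)/5.
So s_k = (B(k−1)f/C)·t_k = ((k - 1)*(k**3 + 2*k**2 + 2*k + 2)/(5*k**3 + 14*k**2 + 16*k + 9))·t_k = k*(-k**4 - k**3 + 2).
s_(k+1) − s_k = k*(-5*k**3 - 14*k**2 - 16*k - 9) = t_k.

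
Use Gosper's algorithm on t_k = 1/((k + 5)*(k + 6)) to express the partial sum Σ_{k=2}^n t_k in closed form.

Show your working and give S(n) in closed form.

S(n) = (n - 1)/(7*(n + 6))

The ratio is (k + 5)/(k + 7).
So A=k + 5 and B=k + 7, with C=1.
Solve (k + 5)·f(k+1) − (k + 6)·f(k) = 1.
Bound: deg f ≤ 1.
Solve for f: f(k) = k/5 (degree 1 ≤ 1).
So s_k = (B(k−1)f/C)·t_k = (k*(k + 6)/5)·t_k = k/(5*(k + 5)).
s_(k+1) − s_k = 1/(k**2 + 11*k + 30) = t_k.
Σ_(k=2)^n t_k = s_(n+1) − s_(2) = ((n + 1)/(5*(n + 6))) − (2/35), i.e. (n - 1)/(7*(n + 6)).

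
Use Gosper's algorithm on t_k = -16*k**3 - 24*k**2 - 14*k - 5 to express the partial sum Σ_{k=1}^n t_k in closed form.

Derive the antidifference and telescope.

S(n) = n*(-4*n**3 - 16*n**2 - 23*n - 16)

Step 1: r(k) = (16*k**3 + 72*k**2 + 110*k + 59)/(16*k**3 + 24*k**2 + 14*k + 5).
A = 1, B = 1, C = k**3 + 3*k**2/2 + 7*k/8 + 5/16.
Need (1)·f(k+1) − (1)·f(k) = k**3 + 3*k**2/2 + 7*k/8 + 5/16.
Degrees (0,0,3) ⇒ d ≤ 4.
Solving with deg f ≤ 4: f(k) = k*(4*k**3 - k + 2)/16.
R(k) = B(k−1)·f(k)/C(k) = k*(4*k**3 - k + 2)/(16*k**3 + 24*k**2 + 14*k + 5); s_k = R·t_k = k*(-4*k**3 + k - 2).
Δs = -16*k**3 - 24*k**2 - 14*k - 5, as required.
Evaluate: s_(n+1) = -4*n**4 - 16*n**3 - 23*n**2 - 16*n - 5; subtract s_(1) = -5 ⇒ S(n) = n*(-4*n**3 - 16*n**2 - 23*n - 16).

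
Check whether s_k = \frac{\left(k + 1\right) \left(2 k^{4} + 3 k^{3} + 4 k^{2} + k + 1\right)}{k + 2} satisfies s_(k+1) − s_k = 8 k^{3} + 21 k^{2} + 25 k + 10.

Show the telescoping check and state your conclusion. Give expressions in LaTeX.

s_(k+1) = (2*k**5 + 15*k**4 + 47*k**3 + 76*k**2 + 63*k + 22)/(k + 3)
s_(k+1) − s_k = (8*k**5 + 55*k**4 + 144*k**3 + 198*k**2 + 141*k + 41)/(k**2 + 5*k + 6)
(s_(k+1) − s_k) − t_k = (-6*k**4 - 34*k**3 - 63*k**2 - 59*k - 19)/(k**2 + 5*k + 6)

Invalid: residual \frac{- 6 k^{4} - 34 k^{3} - 63 k^{2} - 59 k - 19}{k^{2} + 5 k + 6} ≠ 0.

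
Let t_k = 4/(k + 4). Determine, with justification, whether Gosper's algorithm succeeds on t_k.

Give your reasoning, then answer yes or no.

Compute t_(k+1)/t_k: get (k + 4)/(k + 5).
Normal form (A,B,C) = (k + 4, k + 5, 1).
Solve (k + 4)·f(k+1) − (k + 4)·f(k) = 1.
deg f ≤ 0 (via 1,1,0).
Generic f = c0 gives residual -1; -1 = 0 cannot hold, so t_k is not Gosper-summable.

No — t_k has no hypergeometric antidifference.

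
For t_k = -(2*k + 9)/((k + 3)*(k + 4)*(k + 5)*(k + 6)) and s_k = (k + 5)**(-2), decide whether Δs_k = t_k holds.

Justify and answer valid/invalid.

s_(k+1) = (k + 6)**(-2)
s_(k+1) − s_k = (k + 6)**(-2) - 1/(k + 5)**2
(s_(k+1) − s_k) − t_k = 2*(3*k**2 + 29*k + 69)/(k**6 + 29*k**5 + 347*k**4 + 2191*k**3 + 7692*k**2 + 14220*k + 10800)

Invalid: residual 2*(3*k**2 + 29*k + 69)/(k**6 + 29*k**5 + 347*k**4 + 2191*k**3 + 7692*k**2 + 14220*k + 10800) ≠ 0.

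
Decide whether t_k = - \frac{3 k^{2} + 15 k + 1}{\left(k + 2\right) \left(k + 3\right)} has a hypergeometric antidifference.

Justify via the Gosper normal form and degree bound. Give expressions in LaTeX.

Yes. s_k = \frac{k \left(5 - 6 k\right)}{2 \left(k + 2\right)}.

Step 1: r(k) = (k + 2)*(15*k + 3*(k + 1)**2 + 16)/((k + 4)*(3*k**2 + 15*k + 1)).
Gosper form: A/B · C(k+1)/C(k) with A=k + 2, B=k + 4, C=k**2 + 5*k + 1/3.
Key eq: (k + 2)·f(k+1) = (k + 3)·f(k) + (k**2 + 5*k + 1/3).
deg f ≤ 2 (via 1,1,2).
Match coefficients ⇒ f(k) = k*(6*k - 5)/6.
Then R = B(k−1)f/C = k*(k + 3)*(6*k - 5)/(2*(3*k**2 + 15*k + 1)), so s_k = R(k)·t_k = k*(5 - 6*k)/(2*(k + 2)).
Verify: (-3*k**2 - 15*k - 1)/(k**2 + 5*k + 6) matches t_k.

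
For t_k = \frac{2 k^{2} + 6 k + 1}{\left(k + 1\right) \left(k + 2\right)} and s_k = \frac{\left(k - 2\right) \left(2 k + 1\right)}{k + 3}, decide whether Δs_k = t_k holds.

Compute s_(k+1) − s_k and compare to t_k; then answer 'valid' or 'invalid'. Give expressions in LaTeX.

Invalid: residual \frac{2 \left(- 11 k^{2} - 27 k - 7\right)}{k^{4} + 10 k^{3} + 35 k^{2} + 50 k + 24} ≠ 0.

s_(k+1) = (k - 1)*(2*k + 3)/(k + 4)
s_(k+1) − s_k = (2*k**2 + 14*k - 1)/(k**2 + 7*k + 12)
(s_(k+1) − s_k) − t_k = 2*(-11*k**2 - 27*k - 7)/(k**4 + 10*k**3 + 35*k**2 + 50*k + 24)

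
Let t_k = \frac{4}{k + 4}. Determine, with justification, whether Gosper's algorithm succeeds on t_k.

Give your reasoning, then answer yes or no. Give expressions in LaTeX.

r(k) = (k + 4)/(k + 5) after simplifying.
Take A(k)=k + 4, B(k)=k + 5, C(k)=1.
Key eq: (k + 4)·f(k+1) = (k + 4)·f(k) + (1).
deg f ≤ 0 (via 1,1,0).
Generic f = c0 gives residual -1; -1 = 0 cannot hold, so t_k is not Gosper-summable.

No — key equation has no polynomial f.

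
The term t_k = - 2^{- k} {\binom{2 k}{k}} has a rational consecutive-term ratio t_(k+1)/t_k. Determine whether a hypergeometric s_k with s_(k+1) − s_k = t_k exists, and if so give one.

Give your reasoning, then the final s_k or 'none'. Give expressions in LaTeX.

none — t_k is not Gosper-summable

The ratio is (2*k + 1)/(k + 1).
Gosper form: A/B · C(k+1)/C(k) with A=2*k + 1, B=k + 1, C=1.
Solve (2*k + 1)·f(k+1) − (k)·f(k) = 1.
deg f ≤ -1 (via 1,1,0).
deg f ≤ -1 is impossible — no certificate.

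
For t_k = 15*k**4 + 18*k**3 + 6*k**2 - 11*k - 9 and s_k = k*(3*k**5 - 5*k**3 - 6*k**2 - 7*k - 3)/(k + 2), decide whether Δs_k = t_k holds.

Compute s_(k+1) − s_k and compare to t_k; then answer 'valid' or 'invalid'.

s_(k+1) = -(k + 1)*(7*k - 3*(k + 1)**5 + 5*(k + 1)**3 + 6*(k + 1)**2 + 10)/(k + 3)
s_(k+1) − s_k = (15*k**6 + 81*k**5 + 135*k**4 + 83*k**3 - 33*k**2 - 83*k - 36)/(k**2 + 5*k + 6)
(s_(k+1) − s_k) − t_k = (-12*k**5 - 51*k**4 - 44*k**3 - 5*k**2 + 28*k + 18)/(k**2 + 5*k + 6)

Invalid: residual (-12*k**5 - 51*k**4 - 44*k**3 - 5*k**2 + 28*k + 18)/(k**2 + 5*k + 6) ≠ 0.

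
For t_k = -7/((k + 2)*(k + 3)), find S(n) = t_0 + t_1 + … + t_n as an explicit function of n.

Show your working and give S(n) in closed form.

S(n) = 7*(-n - 1)/(2*(n + 3))

r(k) = (k + 2)/(k + 4) after simplifying.
A = k + 2, B = k + 4, C = 1.
Set up (k + 2)·f(k+1) − (k + 3)·f(k) − (1) = 0.
deg f ≤ 1 (via 1,1,0).
Solving with deg f ≤ 1: f(k) = k/2.
So s_k = (B(k−1)f/C)·t_k = (k*(k + 3)/2)·t_k = -7*k/(2*k + 4).
Δs = -7/(k**2 + 5*k + 6), as required.
Evaluate: s_(n+1) = 7*(-n - 1)/(2*(n + 3)); subtract s_(0) = 0 ⇒ S(n) = 7*(-n - 1)/(2*(n + 3)).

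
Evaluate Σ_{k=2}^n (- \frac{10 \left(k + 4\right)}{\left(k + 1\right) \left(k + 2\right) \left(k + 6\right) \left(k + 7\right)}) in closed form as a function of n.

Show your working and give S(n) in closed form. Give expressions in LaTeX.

Step 1: r(k) = (k + 1)*(k + 5)*(k + 6)/((k + 3)*(k + 4)*(k + 8)).
Normal form (A,B,C) = (k + 1, k + 8, k**4 + 16*k**3 + 95*k**2 + 248*k + 240).
Need (k + 1)·f(k+1) − (k + 7)·f(k) = k**4 + 16*k**3 + 95*k**2 + 248*k + 240.
d = 6 from the (1,1,4) case.
Solving with deg f ≤ 6: f(k) = k*(k + 2)*(k + 3)*(k + 4)*(k + 5)*(k + 7)/12.
Then R = B(k−1)f/C = k*(k + 2)*(k + 7)**2/(12*(k + 4)), so s_k = R(k)·t_k = 5*k*(-k - 7)/(6*(k**2 + 7*k + 6)).
s_(k+1) − s_k = 10*(-k - 4)/(k**4 + 16*k**3 + 83*k**2 + 152*k + 84) = t_k.
Evaluate: s_(n+1) = 5*(-n**2 - 9*n - 8)/(6*(n**2 + 9*n + 14)); subtract s_(2) = -5/8 ⇒ S(n) = 5*(-n**2 - 9*n + 10)/(24*(n**2 + 9*n + 14)).

S(n) = \frac{5 \left(- n^{2} - 9 n + 10\right)}{24 \left(n^{2} + 9 n + 14\right)}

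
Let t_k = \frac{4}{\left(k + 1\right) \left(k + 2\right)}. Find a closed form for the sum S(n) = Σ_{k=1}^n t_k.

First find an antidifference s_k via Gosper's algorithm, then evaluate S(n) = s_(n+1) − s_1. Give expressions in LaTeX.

S(n) = \frac{2 n}{n + 2}

r(k) = (k + 1)/(k + 3) after simplifying.
Factor: A=k + 1; B=k + 3; C=1.
f must satisfy (k + 1)·f(k+1) − (k + 2)·f(k) = 1.
From deg A=1, deg B=1, deg C=0: d=1.
A polynomial solution: f(k) = k.
Then R = B(k−1)f/C = k*(k + 2), so s_k = R(k)·t_k = 4*k/(k + 1).
Check: Δs_k = 4/(k**2 + 3*k + 2). ✓
Telescope: S(n) = s_(n+1) − s_(1) = 4*(n + 1)/(n + 2) − (2) = 2*n/(n + 2).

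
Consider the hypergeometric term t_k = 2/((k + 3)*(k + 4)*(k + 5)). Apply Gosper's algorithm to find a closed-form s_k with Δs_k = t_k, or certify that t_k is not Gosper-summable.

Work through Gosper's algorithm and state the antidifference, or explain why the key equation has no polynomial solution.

s_k = k*(k + 7)/(12*(k + 3)*(k + 4))

Ratio r(k) = (k + 3)/(k + 6).
Factor: A=k + 3; B=k + 6; C=1.
Set up (k + 3)·f(k+1) − (k + 5)·f(k) − (1) = 0.
d = 2 from the (1,1,0) case.
A polynomial solution: f(k) = k*(k + 7)/24.
So s_k = (B(k−1)f/C)·t_k = (k*(k + 5)*(k + 7)/24)·t_k = k*(k + 7)/(12*(k + 3)*(k + 4)).
Δs = 2/(k**3 + 12*k**2 + 47*k + 60), as required.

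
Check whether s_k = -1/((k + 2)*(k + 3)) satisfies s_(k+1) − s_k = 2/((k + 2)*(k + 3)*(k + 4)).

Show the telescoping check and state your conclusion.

valid (s_(k+1) − s_k reduces to t_k)

s_(k+1) = -1/((k + 3)*(k + 4))
s_(k+1) − s_k = 2/(k**3 + 9*k**2 + 26*k + 24)
(s_(k+1) − s_k) − t_k = 0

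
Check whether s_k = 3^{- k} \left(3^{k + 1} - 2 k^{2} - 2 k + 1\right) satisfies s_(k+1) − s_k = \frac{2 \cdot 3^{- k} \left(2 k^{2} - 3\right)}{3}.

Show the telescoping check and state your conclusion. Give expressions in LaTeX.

Valid — Δs_k = t_k.

s_(k+1) = (9*3**k - 2*k**2 - 6*k - 3)/(3*3**k)
s_(k+1) − s_k = 2*(2*k**2 - 3)/(3*3**k)
(s_(k+1) − s_k) − t_k = 0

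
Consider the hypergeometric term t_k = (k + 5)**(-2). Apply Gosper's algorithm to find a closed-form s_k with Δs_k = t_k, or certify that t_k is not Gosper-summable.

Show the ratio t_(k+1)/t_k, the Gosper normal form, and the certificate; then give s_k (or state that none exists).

The ratio is (k + 5)**2/(k + 6)**2.
Normal form (A,B,C) = (k**2 + 10*k + 25, k**2 + 12*k + 36, 1).
Set up (k**2 + 10*k + 25)·f(k+1) − (k**2 + 10*k + 25)·f(k) − (1) = 0.
Bound: deg f ≤ 0.
Put f(k) = c0: A·f(k+1) − B(k−1)·f(k) − C = -1; need -1 = 0 — inconsistent ⇒ no f, not summable.

none — t_k is not Gosper-summable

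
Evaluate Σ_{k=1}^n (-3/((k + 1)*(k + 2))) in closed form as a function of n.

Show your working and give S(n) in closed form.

r(k) = (k + 1)/(k + 3) after simplifying.
Gosper form: A/B · C(k+1)/C(k) with A=k + 1, B=k + 3, C=1.
Need (k + 1)·f(k+1) − (k + 2)·f(k) = 1.
d = 1 from the (1,1,0) case.
A polynomial solution: f(k) = k.
Then R = B(k−1)f/C = k*(k + 2), so s_k = R(k)·t_k = -3*k/(k + 1).
Verify: -3/(k**2 + 3*k + 2) matches t_k.
Evaluate: s_(n+1) = 3*(-n - 1)/(n + 2); subtract s_(1) = -3/2 ⇒ S(n) = -3*n/(2*n + 4).

S(n) = -3*n/(2*n + 4)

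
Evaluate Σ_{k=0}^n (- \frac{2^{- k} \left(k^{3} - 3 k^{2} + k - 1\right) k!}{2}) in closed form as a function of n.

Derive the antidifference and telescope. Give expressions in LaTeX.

S(n) = 2^{- n - 1} \left(- 2^{n + 2} - n^{3} n! + n^{2} n! + 7 n n! + 5 n!\right)

t_(k+1)/t_k = (k + 1)*(k + (k + 1)**3 - 3*(k + 1)**2)/(2*(k**3 - 3*k**2 + k - 1)).
Factor: A=k/2 + 1/2; B=1; C=k**3 - 3*k**2 + k - 1.
f must satisfy (k/2 + 1/2)·f(k+1) − (1)·f(k) = k**3 - 3*k**2 + k - 1.
Bound: deg f ≤ 2.
A polynomial solution: f(k) = 2*(k**2 - 4*k - 2).
So s_k = (B(k−1)f/C)·t_k = (2*(k**2 - 4*k - 2)/(k**3 - 3*k**2 + k - 1))·t_k = (-k**2 + 4*k + 2)*factorial(k)/2**k.
Verify: -(k**3 - 3*k**2 + k - 1)*factorial(k)/(2*2**k) matches t_k.
Telescope: S(n) = s_(n+1) − s_(0) = 2**(-n - 1)*(-n**2 + 2*n + 5)*factorial(n + 1) − (2) = 2**(-n - 1)*(-2**(n + 2) - n**3*factorial(n) + n**2*factorial(n) + 7*n*factorial(n) + 5*factorial(n)).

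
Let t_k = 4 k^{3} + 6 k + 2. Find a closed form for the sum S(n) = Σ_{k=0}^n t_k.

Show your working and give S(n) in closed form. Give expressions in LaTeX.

t_(k+1)/t_k = (3*k + 2*(k + 1)**3 + 4)/(2*k**3 + 3*k + 1).
Take A(k)=1, B(k)=1, C(k)=k**3 + 3*k/2 + 1/2.
Need (1)·f(k+1) − (1)·f(k) = k**3 + 3*k/2 + 1/2.
deg f ≤ 4 (via 0,0,3).
Solving with deg f ≤ 4: f(k) = k*(k**3 - 2*k**2 + 4*k - 1)/4.
R(k) = B(k−1)·f(k)/C(k) = k*(k**3 - 2*k**2 + 4*k - 1)/(2*(2*k**3 + 3*k + 1)); s_k = R·t_k = k*(k**3 - 2*k**2 + 4*k - 1).
s_(k+1) − s_k = 4*k**3 + 6*k + 2 = t_k.
Σ_(k=0)^n t_k = s_(n+1) − s_(0) = (n**4 + 2*n**3 + 4*n**2 + 5*n + 2) − (0), i.e. n**4 + 2*n**3 + 4*n**2 + 5*n + 2.

S(n) = n^{4} + 2 n^{3} + 4 n^{2} + 5 n + 2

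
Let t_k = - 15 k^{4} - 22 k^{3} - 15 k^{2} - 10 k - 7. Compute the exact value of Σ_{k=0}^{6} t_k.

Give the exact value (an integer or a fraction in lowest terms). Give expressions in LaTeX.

Σ = -45451

t_(k+1)/t_k = (15*k**4 + 82*k**3 + 171*k**2 + 166*k + 69)/(15*k**4 + 22*k**3 + 15*k**2 + 10*k + 7).
So A=1 and B=1, with C=k**4 + 22*k**3/15 + k**2 + 2*k/3 + 7/15.
Key eq: (1)·f(k+1) = (1)·f(k) + (k**4 + 22*k**3/15 + k**2 + 2*k/3 + 7/15).
d = 5 from the (0,0,4) case.
A polynomial solution: f(k) = k*(3*k**4 - 2*k**3 - k**2 + 3*k + 4)/15.
So s_k = (B(k−1)f/C)·t_k = (k*(3*k**4 - 2*k**3 - k**2 + 3*k + 4)/(15*k**4 + 22*k**3 + 15*k**2 + 10*k + 7))·t_k = k*(-3*k**4 + 2*k**3 + k**2 - 3*k - 4).
Δs = -15*k**4 - 22*k**3 - 15*k**2 - 10*k - 7, as required.
Evaluate s at k=7 and k=0: -45451 and 0; difference -45451.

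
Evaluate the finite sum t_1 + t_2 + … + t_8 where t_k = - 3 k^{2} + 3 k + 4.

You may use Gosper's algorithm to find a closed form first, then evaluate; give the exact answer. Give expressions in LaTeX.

Step 1: r(k) = (3*k**2 + 3*k - 4)/(3*k**2 - 3*k - 4).
A = 1, B = 1, C = k**2 - k - 4/3.
f must satisfy (1)·f(k+1) − (1)·f(k) = k**2 - k - 4/3.
deg f ≤ 3 (via 0,0,2).
Solving with deg f ≤ 3: f(k) = k*(k**2 - 3*k - 2)/3.
Get s_k = R·t_k = k*(-k**2 + 3*k + 2) with R(k) = B(k−1)f(k)/C(k) = k*(k**2 - 3*k - 2)/(3*k**2 - 3*k - 4).
Check: Δs_k = -3*k**2 + 3*k + 4. ✓
Evaluate s at k=9 and k=1: -468 and 4; difference -472.

Σ = -472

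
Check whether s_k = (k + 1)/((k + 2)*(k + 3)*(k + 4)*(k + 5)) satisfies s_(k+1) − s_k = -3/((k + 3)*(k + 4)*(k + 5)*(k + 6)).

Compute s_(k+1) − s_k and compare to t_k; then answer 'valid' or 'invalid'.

Invalid: residual 4/(k**5 + 20*k**4 + 155*k**3 + 580*k**2 + 1044*k + 720) ≠ 0.

s_(k+1) = (k + 2)/((k + 3)*(k + 4)*(k + 5)*(k + 6))
s_(k+1) − s_k = (-(k + 1)*(k + 6) + (k + 2)**2)/((k + 2)*(k + 3)*(k + 4)*(k + 5)*(k + 6))
(s_(k+1) − s_k) − t_k = 4/(k**5 + 20*k**4 + 155*k**3 + 580*k**2 + 1044*k + 720)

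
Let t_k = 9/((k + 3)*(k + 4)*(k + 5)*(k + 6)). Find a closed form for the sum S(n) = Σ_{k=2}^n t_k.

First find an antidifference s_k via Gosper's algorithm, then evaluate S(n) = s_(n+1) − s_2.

S(n) = (n**3 + 15*n**2 + 74*n - 90)/(70*(n**3 + 15*n**2 + 74*n + 120))

r(k) = (k + 3)/(k + 7) after simplifying.
Factor: A=k + 3; B=k + 7; C=1.
Set up (k + 3)·f(k+1) − (k + 6)·f(k) − (1) = 0.
d = 3 from the (1,1,0) case.
Match coefficients ⇒ f(k) = k*(k**2 + 12*k + 47)/180.
Certificate R = B(k−1)f/C = k*(k + 6)*(k**2 + 12*k + 47)/180 gives s_k = k*(k**2 + 12*k + 47)/(20*(k + 3)*(k + 4)*(k + 5)).
s_(k+1) − s_k = 9/(k**4 + 18*k**3 + 119*k**2 + 342*k + 360) = t_k.
Evaluate: s_(n+1) = (n**3 + 15*n**2 + 74*n + 60)/(20*(n**3 + 15*n**2 + 74*n + 120)); subtract s_(2) = 1/28 ⇒ S(n) = (n**3 + 15*n**2 + 74*n - 90)/(70*(n**3 + 15*n**2 + 74*n + 120)).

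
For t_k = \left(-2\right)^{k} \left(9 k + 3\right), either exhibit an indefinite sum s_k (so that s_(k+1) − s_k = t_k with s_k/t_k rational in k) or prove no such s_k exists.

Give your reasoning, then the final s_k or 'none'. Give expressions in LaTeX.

Compute t_(k+1)/t_k: get 2*(-3*k - 4)/(3*k + 1).
Gosper form: A/B · C(k+1)/C(k) with A=-2, B=1, C=k + 1/3.
Solve (-2)·f(k+1) − (1)·f(k) = k + 1/3.
d = 1 from the (0,0,1) case.
Match coefficients ⇒ f(k) = -(3*k - 1)/9.
Then R = B(k−1)f/C = -(3*k - 1)/(3*(3*k + 1)), so s_k = R(k)·t_k = (-2)**k*(1 - 3*k).
Check: Δs_k = (-2)**k*(9*k + 3). ✓

s_k = \left(-2\right)^{k} \left(1 - 3 k\right)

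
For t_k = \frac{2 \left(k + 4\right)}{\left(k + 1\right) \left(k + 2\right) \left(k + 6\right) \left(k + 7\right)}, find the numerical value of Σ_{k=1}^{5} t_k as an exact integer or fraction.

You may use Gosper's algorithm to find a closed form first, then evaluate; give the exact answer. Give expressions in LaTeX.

r(k) = (k + 1)*(k + 5)*(k + 6)/((k + 3)*(k + 4)*(k + 8)) after simplifying.
Take A(k)=k + 1, B(k)=k + 8, C(k)=k**4 + 16*k**3 + 95*k**2 + 248*k + 240.
Need (k + 1)·f(k+1) − (k + 7)·f(k) = k**4 + 16*k**3 + 95*k**2 + 248*k + 240.
Bound: deg f ≤ 6.
A polynomial solution: f(k) = k*(k + 2)*(k + 3)*(k + 4)*(k + 5)*(k + 7)/12.
So s_k = (B(k−1)f/C)·t_k = (k*(k + 2)*(k + 7)**2/(12*(k + 4)))·t_k = k*(k + 7)/(6*(k**2 + 7*k + 6)).
Δs = 2*(k + 4)/(k**4 + 16*k**3 + 83*k**2 + 152*k + 84), as required.
Sum = s_(6) − s_(1); s_(6) = 13/84, s_(1) = 2/21 ⇒ 5/84.

Σ = 5/84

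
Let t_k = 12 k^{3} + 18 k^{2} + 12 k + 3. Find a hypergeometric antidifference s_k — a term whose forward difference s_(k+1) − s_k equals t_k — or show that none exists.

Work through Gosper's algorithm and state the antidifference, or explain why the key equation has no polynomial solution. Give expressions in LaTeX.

Compute t_(k+1)/t_k: get (4*k**3 + 18*k**2 + 28*k + 15)/(4*k**3 + 6*k**2 + 4*k + 1).
Take A(k)=1, B(k)=1, C(k)=k**3 + 3*k**2/2 + k + 1/4.
Need (1)·f(k+1) − (1)·f(k) = k**3 + 3*k**2/2 + k + 1/4.
From deg A=0, deg B=0, deg C=3: d=4.
Solving with deg f ≤ 4: f(k) = k**4/4.
Then R = B(k−1)f/C = k**4/((2*k + 1)*(2*k**2 + 2*k + 1)), so s_k = R(k)·t_k = 3*k**4.
Δs = -3*k**4 + 3*(k + 1)**4, as required.

s_k = 3 k^{4}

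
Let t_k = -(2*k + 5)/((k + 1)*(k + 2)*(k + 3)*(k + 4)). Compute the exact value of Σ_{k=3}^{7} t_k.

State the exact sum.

Σ = -25/792

Ratio r(k) = (k + 1)*(2*k + 7)/((k + 5)*(2*k + 5)).
So A=k + 1 and B=k + 5, with C=k + 5/2.
f must satisfy (k + 1)·f(k+1) − (k + 4)·f(k) = k + 5/2.
d = 3 from the (1,1,1) case.
A polynomial solution: f(k) = k*(k + 2)*(k + 4)/6.
Then R = B(k−1)f/C = k*(k + 2)*(k + 4)**2/(3*(2*k + 5)), so s_k = R(k)·t_k = k*(-k - 4)/(3*(k**2 + 4*k + 3)).
Δs = (-2*k - 5)/(k**4 + 10*k**3 + 35*k**2 + 50*k + 24), as required.
Sum = s_(8) − s_(3); s_(8) = -32/99, s_(3) = -7/24 ⇒ -25/792.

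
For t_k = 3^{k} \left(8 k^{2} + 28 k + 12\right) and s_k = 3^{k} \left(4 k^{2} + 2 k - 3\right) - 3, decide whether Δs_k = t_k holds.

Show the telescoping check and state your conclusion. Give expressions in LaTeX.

Valid — Δs_k = t_k.

s_(k+1) = 3*3**k*(2*k + 4*(k + 1)**2 - 1) - 3
s_(k+1) − s_k = 3**k*(8*k**2 + 28*k + 12)
(s_(k+1) − s_k) − t_k = 0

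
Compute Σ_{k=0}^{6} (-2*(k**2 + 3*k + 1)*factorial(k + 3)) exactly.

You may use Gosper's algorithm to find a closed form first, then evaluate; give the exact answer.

Compute t_(k+1)/t_k: get (k + 4)*(3*k + (k + 1)**2 + 4)/(k**2 + 3*k + 1).
So A=k + 4 and B=1, with C=k**2 + 3*k + 1.
Set up (k + 4)·f(k+1) − (1)·f(k) − (k**2 + 3*k + 1) = 0.
From deg A=1, deg B=0, deg C=2: d=1.
Solve for f: f(k) = k - 1 (degree 1 ≤ 1).
Get s_k = R·t_k = -2*(k - 1)*factorial(k + 3) with R(k) = B(k−1)f(k)/C(k) = (k - 1)/(k**2 + 3*k + 1).
Check: Δs_k = -2*(k**2 + 3*k + 1)*factorial(k + 3). ✓
Σ_(k=0)^(6) t_k = s_(7) − s_(0) = -43545600 − (12) = -43545612.

Σ = -43545612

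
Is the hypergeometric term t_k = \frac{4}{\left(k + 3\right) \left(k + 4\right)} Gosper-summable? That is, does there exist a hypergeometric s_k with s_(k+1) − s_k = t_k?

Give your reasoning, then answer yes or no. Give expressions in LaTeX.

Yes. s_k = \frac{4 k}{3 \left(k + 3\right)}.

Compute t_(k+1)/t_k: get (k + 3)/(k + 5).
Factor: A=k + 3; B=k + 5; C=1.
f must satisfy (k + 3)·f(k+1) − (k + 4)·f(k) = 1.
Degrees (1,1,0) ⇒ d ≤ 1.
A polynomial solution: f(k) = k/3.
So s_k = (B(k−1)f/C)·t_k = (k*(k + 4)/3)·t_k = 4*k/(3*(k + 3)).
Check: Δs_k = 4/(k**2 + 7*k + 12). ✓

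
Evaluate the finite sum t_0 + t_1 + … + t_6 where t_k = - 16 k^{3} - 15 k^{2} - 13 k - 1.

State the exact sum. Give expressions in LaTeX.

r(k) = (16*k**3 + 63*k**2 + 91*k + 45)/(16*k**3 + 15*k**2 + 13*k + 1) after simplifying.
A = 1, B = 1, C = k**3 + 15*k**2/16 + 13*k/16 + 1/16.
f must satisfy (1)·f(k+1) − (1)·f(k) = k**3 + 15*k**2/16 + 13*k/16 + 1/16.
d = 4 from the (0,0,3) case.
Solving with deg f ≤ 4: f(k) = k*(4*k**3 - 3*k**2 + 3*k - 3)/16.
R(k) = B(k−1)·f(k)/C(k) = k*(4*k**3 - 3*k**2 + 3*k - 3)/(16*k**3 + 15*k**2 + 13*k + 1); s_k = R·t_k = k*(-4*k**3 + 3*k**2 - 3*k + 3).
Check: Δs_k = -16*k**3 - 15*k**2 - 13*k - 1. ✓
Σ_(k=0)^(6) t_k = s_(7) − s_(0) = -8701 − (0) = -8701.

Σ = -8701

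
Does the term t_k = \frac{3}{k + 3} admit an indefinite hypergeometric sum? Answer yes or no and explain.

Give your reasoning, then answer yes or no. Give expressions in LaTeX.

Ratio r(k) = (k + 3)/(k + 4).
So A=k + 3 and B=k + 4, with C=1.
Solve (k + 3)·f(k+1) − (k + 3)·f(k) = 1.
From deg A=1, deg B=1, deg C=0: d=0.
Generic f = c0 gives residual -1; -1 = 0 cannot hold, so t_k is not Gosper-summable.

No. Not Gosper-summable.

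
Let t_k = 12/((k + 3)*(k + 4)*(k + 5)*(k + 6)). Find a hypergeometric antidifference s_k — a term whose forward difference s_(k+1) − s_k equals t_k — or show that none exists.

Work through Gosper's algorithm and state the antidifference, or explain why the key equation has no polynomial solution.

s_k = k*(k**2 + 12*k + 47)/(15*(k + 3)*(k + 4)*(k + 5))

Compute t_(k+1)/t_k: get (k + 3)/(k + 7).
A = k + 3, B = k + 7, C = 1.
Set up (k + 3)·f(k+1) − (k + 6)·f(k) − (1) = 0.
From deg A=1, deg B=1, deg C=0: d=3.
A polynomial solution: f(k) = k*(k**2 + 12*k + 47)/180.
So s_k = (B(k−1)f/C)·t_k = (k*(k + 6)*(k**2 + 12*k + 47)/180)·t_k = k*(k**2 + 12*k + 47)/(15*(k + 3)*(k + 4)*(k + 5)).
Verify: 12/(k**4 + 18*k**3 + 119*k**2 + 342*k + 360) matches t_k.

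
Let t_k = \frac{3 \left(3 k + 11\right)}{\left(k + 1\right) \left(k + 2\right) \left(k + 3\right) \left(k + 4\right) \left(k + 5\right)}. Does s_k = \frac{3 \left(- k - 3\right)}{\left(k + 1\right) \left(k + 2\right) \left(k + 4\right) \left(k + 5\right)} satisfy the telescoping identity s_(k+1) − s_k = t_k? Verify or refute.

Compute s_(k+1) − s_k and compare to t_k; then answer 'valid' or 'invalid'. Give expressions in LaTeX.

Invalid: residual \frac{12 \left(- 2 k - 7\right)}{k^{6} + 21 k^{5} + 175 k^{4} + 735 k^{3} + 1624 k^{2} + 1764 k + 720} ≠ 0.

s_(k+1) = 3*(-k - 4)/((k + 2)*(k + 3)*(k + 5)*(k + 6))
s_(k+1) − s_k = 3*(3*k**2 + 21*k + 38)/(k**6 + 21*k**5 + 175*k**4 + 735*k**3 + 1624*k**2 + 1764*k + 720)
(s_(k+1) − s_k) − t_k = 12*(-2*k - 7)/(k**6 + 21*k**5 + 175*k**4 + 735*k**3 + 1624*k**2 + 1764*k + 720)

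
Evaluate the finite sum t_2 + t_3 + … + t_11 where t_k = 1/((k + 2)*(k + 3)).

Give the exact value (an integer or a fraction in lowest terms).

Σ = 5/28

t_(k+1)/t_k = (k + 2)/(k + 4).
So A=k + 2 and B=k + 4, with C=1.
Set up (k + 2)·f(k+1) − (k + 3)·f(k) − (1) = 0.
deg f ≤ 1 (via 1,1,0).
Coefficient equations give f(k) = k/2.
Get s_k = R·t_k = k/(2*(k + 2)) with R(k) = B(k−1)f(k)/C(k) = k*(k + 3)/2.
s_(k+1) − s_k = 1/(k**2 + 5*k + 6) = t_k.
Σ_(k=2)^(11) t_k = s_(12) − s_(2) = 3/7 − (1/4) = 5/28.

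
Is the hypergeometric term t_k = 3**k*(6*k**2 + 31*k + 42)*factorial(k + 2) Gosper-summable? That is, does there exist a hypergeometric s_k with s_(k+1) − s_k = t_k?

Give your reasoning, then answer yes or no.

Step 1: r(k) = 3*(6*k**3 + 61*k**2 + 208*k + 237)/(6*k**2 + 31*k + 42).
So A=3*k + 9 and B=1, with C=k**2 + 31*k/6 + 7.
f must satisfy (3*k + 9)·f(k+1) − (1)·f(k) = k**2 + 31*k/6 + 7.
deg f ≤ 1 (via 1,0,2).
Coefficient equations give f(k) = (2*k + 3)/6.
Then R = B(k−1)f/C = (2*k + 3)/(6*k**2 + 31*k + 42), so s_k = R(k)·t_k = 3**k*(2*k + 3)*factorial(k + 2).
Δs = 3**k*(6*k**2 + 31*k + 42)*factorial(k + 2), as required.

Yes. s_k = 3**k*(2*k + 3)*factorial(k + 2).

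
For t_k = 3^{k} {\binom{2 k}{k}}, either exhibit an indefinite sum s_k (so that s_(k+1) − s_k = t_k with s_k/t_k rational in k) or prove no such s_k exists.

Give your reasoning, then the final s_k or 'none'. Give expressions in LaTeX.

none (Gosper's algorithm certifies no s_k)

The ratio is 6*(2*k + 1)/(k + 1).
A = 12*k + 6, B = k + 1, C = 1.
Solve (12*k + 6)·f(k+1) − (k)·f(k) = 1.
Degrees (1,1,0) ⇒ d ≤ -1.
d = -1 < 0 ⇒ no nonzero polynomial f; not summable.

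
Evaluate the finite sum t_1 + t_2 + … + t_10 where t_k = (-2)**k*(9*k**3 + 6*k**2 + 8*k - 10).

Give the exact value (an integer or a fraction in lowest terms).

Ratio r(k) = 2*(-9*k**3 - 33*k**2 - 47*k - 13)/(9*k**3 + 6*k**2 + 8*k - 10).
A = -2, B = 1, C = k**3 + 2*k**2/3 + 8*k/9 - 10/9.
Set up (-2)·f(k+1) − (1)·f(k) − (k**3 + 2*k**2/3 + 8*k/9 - 10/9) = 0.
Bound: deg f ≤ 3.
Solve for f: f(k) = -(3*k**3 - 4*k**2 + 2*k - 4)/9 (degree 3 ≤ 3).
So s_k = (B(k−1)f/C)·t_k = (-(3*k**3 - 4*k**2 + 2*k - 4)/(9*k**3 + 6*k**2 + 8*k - 10))·t_k = (-2)**k*(-3*k**3 + 4*k**2 - 2*k + 4).
Δs = (-2)**k*(9*k**3 + 6*k**2 + 8*k - 10), as required.
Evaluate s at k=11 and k=1: 7223296 and -6; difference 7223302.

Σ = 7223302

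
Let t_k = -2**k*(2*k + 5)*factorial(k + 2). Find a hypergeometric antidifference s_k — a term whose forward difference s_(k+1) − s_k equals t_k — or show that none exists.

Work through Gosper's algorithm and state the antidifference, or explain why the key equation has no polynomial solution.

s_k = -2**k*factorial(k + 2)

Compute t_(k+1)/t_k: get 2*(k + 3)*(2*k + 7)/(2*k + 5).
So A=2*k + 6 and B=1, with C=k + 5/2.
Solve (2*k + 6)·f(k+1) − (1)·f(k) = k + 5/2.
Degrees (1,0,1) ⇒ d ≤ 0.
Coefficient equations give f(k) = 1/2.
Certificate R = B(k−1)f/C = 1/(2*k + 5) gives s_k = -2**k*factorial(k + 2).
Δs = -2**k*(2*k + 5)*factorial(k + 2), as required.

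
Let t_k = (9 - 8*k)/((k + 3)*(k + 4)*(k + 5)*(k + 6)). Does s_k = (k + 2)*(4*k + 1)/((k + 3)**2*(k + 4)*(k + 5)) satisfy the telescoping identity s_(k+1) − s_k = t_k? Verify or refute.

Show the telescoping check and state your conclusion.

s_(k+1) = (k + 3)*(4*k + 5)/((k + 4)**2*(k + 5)*(k + 6))
s_(k+1) − s_k = (-(k + 2)*(k + 4)*(k + 6)*(4*k + 1) + (k + 3)**3*(4*k + 5))/((k + 3)**2*(k + 4)**2*(k + 5)*(k + 6))
(s_(k+1) − s_k) − t_k = (12*k**2 + 40*k - 21)/(k**6 + 25*k**5 + 257*k**4 + 1391*k**3 + 4182*k**2 + 6624*k + 4320)

Invalid: residual (12*k**2 + 40*k - 21)/(k**6 + 25*k**5 + 257*k**4 + 1391*k**3 + 4182*k**2 + 6624*k + 4320) ≠ 0.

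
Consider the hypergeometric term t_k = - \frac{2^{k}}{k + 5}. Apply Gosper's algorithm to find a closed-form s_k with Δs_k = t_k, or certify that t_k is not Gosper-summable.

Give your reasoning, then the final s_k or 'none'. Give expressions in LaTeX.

none (Gosper's algorithm certifies no s_k)

The ratio is 2*(k + 5)/(k + 6).
Gosper form: A/B · C(k+1)/C(k) with A=2*k + 10, B=k + 6, C=1.
Need (2*k + 10)·f(k+1) − (k + 5)·f(k) = 1.
From deg A=1, deg B=1, deg C=0: d=-1.
deg f ≤ -1 is impossible — no certificate.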